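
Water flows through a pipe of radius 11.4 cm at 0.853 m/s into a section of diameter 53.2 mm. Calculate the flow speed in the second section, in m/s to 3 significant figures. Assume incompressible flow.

The volume flow rate is constant, so v₂ = (A₁/A₂)v₁ = (408/22.2)·0.853 = 15.7 m/s.

v₂ = 15.7 m/s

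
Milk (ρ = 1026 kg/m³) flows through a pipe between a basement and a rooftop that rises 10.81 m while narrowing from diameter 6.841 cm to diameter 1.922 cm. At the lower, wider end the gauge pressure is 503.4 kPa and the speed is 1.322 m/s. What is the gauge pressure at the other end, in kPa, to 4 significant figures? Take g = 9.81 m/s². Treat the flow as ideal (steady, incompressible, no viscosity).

The volume flow rate is constant, so v₂ = (A₁/A₂)v₁ = (36.76/2.901)·1.322 = 16.75 m/s.
Applying Bernoulli between the two ends and solving for P₂: P₂ = P₁ + ½ρ(v₁² − v₂²) − ρgΔh.
P₂ = 503400 + ½·1026·(1.322² − 16.75²) − 1026·9.81·(+10.81) = 503400 + (-143000) − (108800) = 251600 Pa.

P₂ ≈ 251.6 kPa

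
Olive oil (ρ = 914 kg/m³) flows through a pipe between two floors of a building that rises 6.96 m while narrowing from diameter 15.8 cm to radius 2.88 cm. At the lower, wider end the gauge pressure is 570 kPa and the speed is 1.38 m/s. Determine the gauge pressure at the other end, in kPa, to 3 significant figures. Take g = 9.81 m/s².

P₂ ≈ 459 kPa

The volume flow rate is constant, so v₂ = (A₁/A₂)v₁ = (196/26.1)·1.38 = 10.4 m/s.
Bernoulli: P₁ + ½ρv₁² + ρg h₁ = P₂ + ½ρv₂² + ρg h₂, so P₂ = P₁ + ½ρ(v₁² − v₂²) − ρg(h₂ − h₁).
P₂ = 570000 + ½·914·(1.38² − 10.4²) − 914·9.81·(+6.96) = 570000 + (-48400) − (62400) = 459000 Pa.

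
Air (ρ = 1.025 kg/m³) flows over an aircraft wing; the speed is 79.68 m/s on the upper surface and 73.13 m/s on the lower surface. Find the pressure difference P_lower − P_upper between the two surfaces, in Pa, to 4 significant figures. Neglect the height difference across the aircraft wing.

ΔP = 513.0 Pa

With negligible Δh, P + ½ρv² is constant, so P_low − P_up = ½ρ(v_up² − v_low²).
ΔP = ½·1.025·(79.68² − 73.13²) = 513.0 Pa.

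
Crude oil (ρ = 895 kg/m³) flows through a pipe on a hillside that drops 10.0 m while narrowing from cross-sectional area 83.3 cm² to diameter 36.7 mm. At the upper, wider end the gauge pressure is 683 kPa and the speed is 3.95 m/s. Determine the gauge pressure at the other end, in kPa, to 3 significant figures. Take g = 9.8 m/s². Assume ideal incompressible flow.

345 kPa

Mass conservation (A₁v₁ = A₂v₂) gives v₂ = 3.95 × 83.3/10.6 = 31.1 m/s.
Bernoulli: P₁ + ½ρv₁² + ρg h₁ = P₂ + ½ρv₂² + ρg h₂, so P₂ = P₁ + ½ρ(v₁² − v₂²) − ρg(h₂ − h₁).
P₂ = 683000 + ½·895·(3.95² − 31.1²) − 895·9.8·(−10.0) = 683000 + (-426000) − (-87700) = 345000 Pa.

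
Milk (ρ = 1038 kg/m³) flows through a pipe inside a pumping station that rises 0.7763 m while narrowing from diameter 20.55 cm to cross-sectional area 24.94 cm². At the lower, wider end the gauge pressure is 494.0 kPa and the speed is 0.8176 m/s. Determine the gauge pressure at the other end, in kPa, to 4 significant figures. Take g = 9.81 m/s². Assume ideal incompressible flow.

P₂ ≈ 425.1 kPa

Continuity gives A₁v₁ = A₂v₂, so v₂ = (331.7 cm²)/(24.94 cm²) × 0.8176 m/s = 10.87 m/s.
Applying Bernoulli between the two ends and solving for P₂: P₂ = P₁ + ½ρ(v₁² − v₂²) − ρgΔh.
P₂ = 494000 + ½·1038·(0.8176² − 10.87²) − 1038·9.81·(+0.7763) = 494000 + (-61010) − (7905) = 425100 Pa.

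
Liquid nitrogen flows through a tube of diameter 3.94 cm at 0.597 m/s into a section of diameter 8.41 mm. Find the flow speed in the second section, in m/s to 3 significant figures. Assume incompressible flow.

By continuity, v₂ = v₁·A₁/A₂ = 0.597·(12.2/0.555) = 13.1 m/s.

v₂ ≈ 13.1 m/s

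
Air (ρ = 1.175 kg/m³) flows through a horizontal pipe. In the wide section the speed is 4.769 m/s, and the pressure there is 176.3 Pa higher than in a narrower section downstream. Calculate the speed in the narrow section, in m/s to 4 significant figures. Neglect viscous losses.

With h₁ = h₂, rearranging Bernoulli gives v₂ = √(v₁² + 2ΔP/ρ).
v₂ = √(4.769² + 2·176.3/1.175) = √(22.74 + 300.1) = 17.97 m/s.

v₂ = 17.97 m/s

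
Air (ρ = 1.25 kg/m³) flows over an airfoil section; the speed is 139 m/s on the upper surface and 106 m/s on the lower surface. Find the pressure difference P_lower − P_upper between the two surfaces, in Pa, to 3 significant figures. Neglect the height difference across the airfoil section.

ΔP ≈ 5050 Pa

Bernoulli (same height): P_lower − P_upper = ½ρ(v_upper² − v_lower²).
ΔP = ½·1.25·(139² − 106²) = 5050 Pa.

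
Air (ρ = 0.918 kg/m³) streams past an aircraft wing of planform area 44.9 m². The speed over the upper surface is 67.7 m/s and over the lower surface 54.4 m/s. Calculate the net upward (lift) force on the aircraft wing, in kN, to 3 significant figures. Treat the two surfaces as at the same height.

From P + ½ρv² = const at equal height, P_low − P_up = ½ρ(v_up² − v_low²).
ΔP = ½·0.918·(67.7² − 54.4²) = 745 Pa.
Lift = ΔP · A = 745 × 44.9 = 33500 N.

33.5 kN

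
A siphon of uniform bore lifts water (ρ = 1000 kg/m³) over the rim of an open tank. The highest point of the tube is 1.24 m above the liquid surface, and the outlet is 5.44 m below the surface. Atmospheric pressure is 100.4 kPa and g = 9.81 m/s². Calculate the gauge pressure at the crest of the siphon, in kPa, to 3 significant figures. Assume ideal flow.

P_gauge ≈ -65.5 kPa

From the surface to the outlet (both open to atmosphere, surface at rest): v = √(2g·h_out) = √(2·9.81·5.44) = 10.3 m/s.
Continuity keeps v the same throughout the tube; from surface to crest, P_atm + 0 = P_top + ½ρv² + ρg·h_top.
P_top = 100400 − ½·1000·10.3² − 1000·9.81·1.24 = 34900 Pa. So P_gauge = P_top − P_atm = -65500 Pa.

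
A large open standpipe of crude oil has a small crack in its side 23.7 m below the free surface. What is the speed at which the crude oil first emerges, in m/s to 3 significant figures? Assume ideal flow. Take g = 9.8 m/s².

v ≈ 21.6 m/s

Torricelli's result v = √(2gh) gives v = √(2·9.8·23.7) = 21.6 m/s.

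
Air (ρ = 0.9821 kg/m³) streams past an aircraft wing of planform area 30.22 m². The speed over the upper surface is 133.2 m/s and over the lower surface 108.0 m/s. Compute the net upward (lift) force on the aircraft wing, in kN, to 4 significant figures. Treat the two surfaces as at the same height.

From P + ½ρv² = const at equal height, P_low − P_up = ½ρ(v_up² − v_low²).
ΔP = ½·0.9821·(133.2² − 108.0²) = 2985 Pa.
Lift = ΔP · A = 2985 × 30.22 = 90200 N.

F = 90.20 kN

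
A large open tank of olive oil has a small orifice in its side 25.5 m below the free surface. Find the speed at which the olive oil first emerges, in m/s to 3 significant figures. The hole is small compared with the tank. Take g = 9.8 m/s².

22.4 m/s

Bernoulli from surface to hole (P equal, v_surface ≈ 0): v = √(2gh) = √(2×9.8×25.5) = 22.4 m/s.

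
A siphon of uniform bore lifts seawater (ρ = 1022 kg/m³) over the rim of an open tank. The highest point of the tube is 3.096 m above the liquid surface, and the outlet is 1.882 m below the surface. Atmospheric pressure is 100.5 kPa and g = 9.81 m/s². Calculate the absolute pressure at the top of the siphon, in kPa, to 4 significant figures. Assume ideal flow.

50.59 kPa

The outlet speed comes from Torricelli: v = √(2g·1.882) = 6.077 m/s.
Continuity keeps v the same throughout the tube; from surface to crest, P_atm + 0 = P_top + ½ρv² + ρg·h_top.
P_top = 100500 − ½·1022·6.077² − 1022·9.81·3.096 = 50590 Pa.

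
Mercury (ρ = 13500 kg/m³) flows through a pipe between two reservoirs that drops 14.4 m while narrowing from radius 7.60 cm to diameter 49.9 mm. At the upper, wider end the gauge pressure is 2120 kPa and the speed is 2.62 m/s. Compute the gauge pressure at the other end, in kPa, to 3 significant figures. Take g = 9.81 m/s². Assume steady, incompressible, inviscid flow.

The volume flow rate is constant, so v₂ = (A₁/A₂)v₁ = (181/19.6)·2.62 = 24.3 m/s.
Bernoulli: P₁ + ½ρv₁² + ρg h₁ = P₂ + ½ρv₂² + ρg h₂, so P₂ = P₁ + ½ρ(v₁² − v₂²) − ρg(h₂ − h₁).
P₂ = 2120000 + ½·13500·(2.62² − 24.3²) − 13500·9.81·(−14.4) = 2120000 + (-3940000) − (-1910000) = 84300 Pa.

P₂ = 84.3 kPa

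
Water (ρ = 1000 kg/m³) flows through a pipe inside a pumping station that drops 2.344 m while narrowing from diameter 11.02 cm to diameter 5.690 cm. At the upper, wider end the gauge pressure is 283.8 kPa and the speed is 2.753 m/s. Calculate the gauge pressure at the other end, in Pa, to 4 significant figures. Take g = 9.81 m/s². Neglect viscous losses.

P₂ ≈ 257300 Pa

Mass conservation (A₁v₁ = A₂v₂) gives v₂ = 2.753 × 95.38/25.43 = 10.33 m/s.
Applying Bernoulli between the two ends and solving for P₂: P₂ = P₁ + ½ρ(v₁² − v₂²) − ρgΔh.
P₂ = 283800 + ½·1000·(2.753² − 10.33²) − 1000·9.81·(−2.344) = 283800 + (-49530) − (-22990) = 257300 Pa.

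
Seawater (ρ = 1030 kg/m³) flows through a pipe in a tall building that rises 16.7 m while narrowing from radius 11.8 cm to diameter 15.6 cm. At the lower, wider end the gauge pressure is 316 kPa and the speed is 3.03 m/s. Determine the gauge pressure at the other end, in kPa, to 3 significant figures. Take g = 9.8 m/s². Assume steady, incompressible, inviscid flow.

P₂ = 127 kPa

Continuity gives A₁v₁ = A₂v₂, so v₂ = (437 cm²)/(191 cm²) × 3.03 m/s = 6.93 m/s.
Applying Bernoulli between the two ends and solving for P₂: P₂ = P₁ + ½ρ(v₁² − v₂²) − ρgΔh.
P₂ = 316000 + ½·1030·(3.03² − 6.93²) − 1030·9.8·(+16.7) = 316000 + (-20000) − (169000) = 127000 Pa.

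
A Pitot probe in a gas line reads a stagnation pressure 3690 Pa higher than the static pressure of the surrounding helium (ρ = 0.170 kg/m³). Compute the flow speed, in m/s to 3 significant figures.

v = 208 m/s

At the stagnation point the flow is brought to rest, so Bernoulli gives P_stag − P_static = ½ρv².
v = √(2ΔP/ρ) = √(2·3690/0.170) = 208 m/s.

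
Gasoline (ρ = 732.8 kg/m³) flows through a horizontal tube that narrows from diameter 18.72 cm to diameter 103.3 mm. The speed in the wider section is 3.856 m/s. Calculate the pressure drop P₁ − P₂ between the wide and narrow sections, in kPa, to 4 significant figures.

53.31 kPa

Continuity gives A₁v₁ = A₂v₂, so v₂ = (275.2 cm²)/(83.81 cm²) × 3.856 m/s = 12.66 m/s.
Along the horizontal streamline, P + ½ρv² is constant.
P₁ − P₂ = ½·732.8·(12.66² − 3.856²) = ½·732.8·145.5 = 53310 Pa.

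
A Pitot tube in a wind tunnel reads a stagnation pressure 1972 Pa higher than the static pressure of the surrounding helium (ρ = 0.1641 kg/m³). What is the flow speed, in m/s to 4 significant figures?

v ≈ 155.0 m/s

The dynamic pressure equals the rise in static pressure at the stagnation point: ΔP = ½ρv².
v = √(2ΔP/ρ) = √(2·1972/0.1641) = 155.0 m/s.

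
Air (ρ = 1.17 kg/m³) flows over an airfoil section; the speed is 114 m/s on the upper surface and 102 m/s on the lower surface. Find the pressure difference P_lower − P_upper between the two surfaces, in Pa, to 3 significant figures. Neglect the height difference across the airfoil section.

The pressure is lower where the speed is higher: ΔP = ½ρ(v_up² − v_low²).
ΔP = ½·1.17·(114² − 102²) = 1520 Pa.

ΔP = 1520 Pa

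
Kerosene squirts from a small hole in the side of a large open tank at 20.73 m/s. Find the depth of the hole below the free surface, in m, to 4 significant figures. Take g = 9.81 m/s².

h ≈ 21.90 m

Torricelli: v = √(2gh), so h = v²/(2g).
h = 20.73²/(2·9.81) = 429.7/19.62 = 21.90 m.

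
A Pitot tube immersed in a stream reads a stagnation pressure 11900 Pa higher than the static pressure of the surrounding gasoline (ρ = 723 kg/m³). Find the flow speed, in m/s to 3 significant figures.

v ≈ 5.74 m/s

Bernoulli between the free stream and the stagnation point: ½ρv² = P_stag − P_static.
v = √(2ΔP/ρ) = √(2·11900/723) = 5.74 m/s.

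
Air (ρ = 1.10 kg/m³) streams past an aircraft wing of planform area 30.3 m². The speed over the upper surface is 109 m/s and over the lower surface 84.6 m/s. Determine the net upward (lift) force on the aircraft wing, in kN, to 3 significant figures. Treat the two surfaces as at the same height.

The faster flow above has the lower pressure; Bernoulli (same height) gives ΔP = ½ρ(v_up² − v_low²).
ΔP = ½·1.10·(109² − 84.6²) = 2600 Pa.
Lift = ΔP · A = 2600 × 30.3 = 78700 N.

78.7 kN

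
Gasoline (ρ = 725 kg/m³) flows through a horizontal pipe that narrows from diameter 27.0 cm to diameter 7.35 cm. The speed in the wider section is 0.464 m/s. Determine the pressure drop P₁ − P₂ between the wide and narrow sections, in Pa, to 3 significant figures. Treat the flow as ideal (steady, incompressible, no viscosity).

14100 Pa

By continuity, v₂ = v₁·A₁/A₂ = 0.464·(573/42.4) = 6.26 m/s.
The pipe is horizontal, so Bernoulli reduces to P₁ + ½ρv₁² = P₂ + ½ρv₂².
P₁ − P₂ = ½·725·(6.26² − 0.464²) = ½·725·39.0 = 14100 Pa.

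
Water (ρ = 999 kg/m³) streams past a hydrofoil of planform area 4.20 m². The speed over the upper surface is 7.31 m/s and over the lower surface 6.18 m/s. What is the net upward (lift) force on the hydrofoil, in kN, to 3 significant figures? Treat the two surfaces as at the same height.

F = 32.0 kN

With equal heights on the two surfaces, Bernoulli gives P_lower − P_upper = ½ρ(v_upper² − v_lower²).
ΔP = ½·999·(7.31² − 6.18²) = 7610 Pa.
Lift = ΔP · A = 7610 × 4.20 = 32000 N.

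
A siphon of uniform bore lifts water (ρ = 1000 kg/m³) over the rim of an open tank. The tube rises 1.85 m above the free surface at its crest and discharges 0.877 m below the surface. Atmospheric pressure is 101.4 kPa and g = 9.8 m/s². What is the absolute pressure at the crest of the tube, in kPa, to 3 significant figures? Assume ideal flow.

The outlet speed comes from Torricelli: v = √(2g·0.877) = 4.15 m/s.
Continuity keeps v the same throughout the tube; from surface to crest, P_atm + 0 = P_top + ½ρv² + ρg·h_top.
P_top = 101400 − ½·1000·4.15² − 1000·9.8·1.85 = 74700 Pa.

P_top ≈ 74.7 kPa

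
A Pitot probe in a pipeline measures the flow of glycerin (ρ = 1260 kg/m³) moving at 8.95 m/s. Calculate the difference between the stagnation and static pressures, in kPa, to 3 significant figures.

At the stagnation point the flow is brought to rest, so Bernoulli gives P_stag − P_static = ½ρv².
ΔP = ½·1260·8.95² = 50500 Pa.

ΔP ≈ 50.5 kPa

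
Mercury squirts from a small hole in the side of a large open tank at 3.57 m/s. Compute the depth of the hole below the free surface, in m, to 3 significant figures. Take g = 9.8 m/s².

0.650 m

Inverting v = √(2gh) gives h = v² / 2g.
h = 3.57²/(2·9.8) = 12.7/19.60 = 0.650 m.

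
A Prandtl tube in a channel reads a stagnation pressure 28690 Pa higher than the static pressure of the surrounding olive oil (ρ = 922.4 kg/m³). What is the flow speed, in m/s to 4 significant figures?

At the stagnation point the flow is brought to rest, so Bernoulli gives P_stag − P_static = ½ρv².
v = √(2ΔP/ρ) = √(2·28690/922.4) = 7.887 m/s.

7.887 m/s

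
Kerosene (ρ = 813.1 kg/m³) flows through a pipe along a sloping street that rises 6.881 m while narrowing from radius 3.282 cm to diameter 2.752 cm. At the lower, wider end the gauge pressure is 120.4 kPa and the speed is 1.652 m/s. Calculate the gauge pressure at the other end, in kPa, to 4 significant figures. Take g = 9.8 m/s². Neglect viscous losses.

The volume flow rate is constant, so v₂ = (A₁/A₂)v₁ = (33.84/5.948)·1.652 = 9.398 m/s.
Bernoulli: P₁ + ½ρv₁² + ρg h₁ = P₂ + ½ρv₂² + ρg h₂, so P₂ = P₁ + ½ρ(v₁² − v₂²) − ρg(h₂ − h₁).
P₂ = 120400 + ½·813.1·(1.652² − 9.398²) − 813.1·9.8·(+6.881) = 120400 + (-34800) − (54830) = 30770 Pa.

30.77 kPa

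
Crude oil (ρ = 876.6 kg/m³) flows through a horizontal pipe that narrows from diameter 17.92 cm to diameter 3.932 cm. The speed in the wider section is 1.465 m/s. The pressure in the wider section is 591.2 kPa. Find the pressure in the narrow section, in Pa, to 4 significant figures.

By continuity, v₂ = v₁·A₁/A₂ = 1.465·(252.2/12.14) = 30.43 m/s.
Bernoulli (h₁ = h₂): P₁ − P₂ = ½ρ(v₂² − v₁²).
P₂ = P₁ − ½ρ(v₂² − v₁²) = 591200 − ½·876.6·(30.43² − 1.465²) = 591200 − 404900 = 186300 Pa.

P₂ ≈ 186300 Pa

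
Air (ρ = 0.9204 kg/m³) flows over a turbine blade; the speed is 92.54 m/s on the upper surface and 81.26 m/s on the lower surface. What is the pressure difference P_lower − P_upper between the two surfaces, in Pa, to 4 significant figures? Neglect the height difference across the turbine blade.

ΔP ≈ 902.2 Pa

The pressure is lower where the speed is higher: ΔP = ½ρ(v_up² − v_low²).
ΔP = ½·0.9204·(92.54² − 81.26²) = 902.2 Pa.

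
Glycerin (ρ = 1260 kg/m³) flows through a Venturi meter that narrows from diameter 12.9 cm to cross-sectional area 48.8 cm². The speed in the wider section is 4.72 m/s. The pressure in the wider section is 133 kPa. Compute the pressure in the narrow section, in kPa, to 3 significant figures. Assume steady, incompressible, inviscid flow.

46.4 kPa

By continuity, v₂ = v₁·A₁/A₂ = 4.72·(131/48.8) = 12.6 m/s.
Along the horizontal streamline, P + ½ρv² is constant.
P₂ = P₁ − ½ρ(v₂² − v₁²) = 133000 − ½·1260·(12.6² − 4.72²) = 133000 − 86600 = 46400 Pa.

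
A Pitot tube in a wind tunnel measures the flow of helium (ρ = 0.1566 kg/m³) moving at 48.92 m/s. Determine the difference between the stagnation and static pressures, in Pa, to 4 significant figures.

187.4 Pa

The dynamic pressure equals the rise in static pressure at the stagnation point: ΔP = ½ρv².
ΔP = ½·0.1566·48.92² = 187.4 Pa.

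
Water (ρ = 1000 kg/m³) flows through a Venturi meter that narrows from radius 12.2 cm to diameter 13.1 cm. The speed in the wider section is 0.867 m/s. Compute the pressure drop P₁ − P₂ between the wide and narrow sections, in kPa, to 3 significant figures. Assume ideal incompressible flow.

Continuity gives A₁v₁ = A₂v₂, so v₂ = (468 cm²)/(135 cm²) × 0.867 m/s = 3.01 m/s.
Along the horizontal streamline, P + ½ρv² is constant.
P₁ − P₂ = ½·1000·(3.01² − 0.867²) = ½·1000·8.30 = 4150 Pa.

ΔP ≈ 4.15 kPa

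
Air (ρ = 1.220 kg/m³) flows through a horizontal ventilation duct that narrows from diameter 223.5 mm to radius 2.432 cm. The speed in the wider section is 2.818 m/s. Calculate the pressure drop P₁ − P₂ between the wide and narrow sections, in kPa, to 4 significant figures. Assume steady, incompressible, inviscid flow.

ΔP = 2.155 kPa

Continuity gives A₁v₁ = A₂v₂, so v₂ = (392.3 cm²)/(18.58 cm²) × 2.818 m/s = 59.50 m/s.
Along the horizontal streamline, P + ½ρv² is constant.
P₁ − P₂ = ½·1.220·(59.50² − 2.818²) = ½·1.220·3532 = 2155 Pa.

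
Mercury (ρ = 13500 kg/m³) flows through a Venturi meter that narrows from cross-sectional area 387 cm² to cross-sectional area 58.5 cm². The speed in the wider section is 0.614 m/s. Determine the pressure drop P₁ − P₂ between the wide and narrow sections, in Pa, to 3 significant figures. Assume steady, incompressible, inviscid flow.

Continuity gives A₁v₁ = A₂v₂, so v₂ = (387 cm²)/(58.5 cm²) × 0.614 m/s = 4.06 m/s.
The pipe is horizontal, so Bernoulli reduces to P₁ + ½ρv₁² = P₂ + ½ρv₂².
P₁ − P₂ = ½·13500·(4.06² − 0.614²) = ½·13500·16.1 = 109000 Pa.

109000 Pa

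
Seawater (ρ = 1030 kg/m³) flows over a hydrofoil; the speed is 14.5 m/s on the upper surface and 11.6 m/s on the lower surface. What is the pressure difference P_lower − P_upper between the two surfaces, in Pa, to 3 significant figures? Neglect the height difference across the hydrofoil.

ΔP ≈ 39000 Pa

With negligible Δh, P + ½ρv² is constant, so P_low − P_up = ½ρ(v_up² − v_low²).
ΔP = ½·1030·(14.5² − 11.6²) = 39000 Pa.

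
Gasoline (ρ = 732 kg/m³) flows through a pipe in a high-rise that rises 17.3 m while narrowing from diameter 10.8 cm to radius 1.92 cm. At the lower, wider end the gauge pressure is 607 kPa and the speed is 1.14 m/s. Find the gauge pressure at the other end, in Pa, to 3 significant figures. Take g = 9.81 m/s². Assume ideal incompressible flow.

P₂ ≈ 453000 Pa

The volume flow rate is constant, so v₂ = (A₁/A₂)v₁ = (91.6/11.6)·1.14 = 9.02 m/s.
Energy conservation along the streamline gives P₂ = P₁ − ½ρ(v₂² − v₁²) − ρg(h₂ − h₁).
P₂ = 607000 + ½·732·(1.14² − 9.02²) − 732·9.81·(+17.3) = 607000 + (-29300) − (124000) = 453000 Pa.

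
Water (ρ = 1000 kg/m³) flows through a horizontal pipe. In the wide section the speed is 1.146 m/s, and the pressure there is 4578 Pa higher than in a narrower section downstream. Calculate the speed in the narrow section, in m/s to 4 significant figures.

Horizontal Bernoulli: P₁ + ½ρv₁² = P₂ + ½ρv₂², so v₂² = v₁² + 2(P₁ − P₂)/ρ.
v₂ = √(1.146² + 2·4578/1000) = √(1.313 + 9.156) = 3.236 m/s.

v₂ = 3.236 m/s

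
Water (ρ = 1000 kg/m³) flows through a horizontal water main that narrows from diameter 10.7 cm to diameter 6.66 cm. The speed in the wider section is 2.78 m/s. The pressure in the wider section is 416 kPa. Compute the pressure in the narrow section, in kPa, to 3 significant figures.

Mass conservation (A₁v₁ = A₂v₂) gives v₂ = 2.78 × 89.9/34.8 = 7.18 m/s.
The pipe is horizontal, so Bernoulli reduces to P₁ + ½ρv₁² = P₂ + ½ρv₂².
P₂ = P₁ − ½ρ(v₂² − v₁²) = 416000 − ½·1000·(7.18² − 2.78²) = 416000 − 21900 = 394000 Pa.

394 kPa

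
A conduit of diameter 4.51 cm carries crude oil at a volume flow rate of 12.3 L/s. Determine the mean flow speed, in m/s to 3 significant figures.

v ≈ 7.70 m/s

Q = 12.3 L/s = 0.0123 m³/s.
v = Q/A = 0.0123 / 0.00160 = 7.70 m/s.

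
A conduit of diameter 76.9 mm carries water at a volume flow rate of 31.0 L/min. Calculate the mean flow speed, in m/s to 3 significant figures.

v ≈ 0.111 m/s

Q = 31.0 L/min = 0.000517 m³/s.
v = Q/A = 0.000517 / 0.00464 = 0.111 m/s.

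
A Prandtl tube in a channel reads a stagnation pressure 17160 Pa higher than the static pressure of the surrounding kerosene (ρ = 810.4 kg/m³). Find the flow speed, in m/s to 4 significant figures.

v ≈ 6.508 m/s

At the stagnation point the flow is brought to rest, so Bernoulli gives P_stag − P_static = ½ρv².
v = √(2ΔP/ρ) = √(2·17160/810.4) = 6.508 m/s.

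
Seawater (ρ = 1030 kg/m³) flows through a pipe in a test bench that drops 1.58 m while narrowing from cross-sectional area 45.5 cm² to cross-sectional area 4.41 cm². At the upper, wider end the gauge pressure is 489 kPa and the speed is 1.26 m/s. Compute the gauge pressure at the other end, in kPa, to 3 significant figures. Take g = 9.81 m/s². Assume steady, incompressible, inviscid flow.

P₂ ≈ 419 kPa

Mass conservation (A₁v₁ = A₂v₂) gives v₂ = 1.26 × 45.5/4.41 = 13.0 m/s.
Bernoulli: P₁ + ½ρv₁² + ρg h₁ = P₂ + ½ρv₂² + ρg h₂, so P₂ = P₁ + ½ρ(v₁² − v₂²) − ρg(h₂ − h₁).
P₂ = 489000 + ½·1030·(1.26² − 13.0²) − 1030·9.81·(−1.58) = 489000 + (-86200) − (-16000) = 419000 Pa.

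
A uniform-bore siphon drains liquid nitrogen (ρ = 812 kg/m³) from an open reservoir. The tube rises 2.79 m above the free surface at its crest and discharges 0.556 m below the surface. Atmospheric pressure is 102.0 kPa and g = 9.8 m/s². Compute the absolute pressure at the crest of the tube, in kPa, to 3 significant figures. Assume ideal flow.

75.4 kPa

From the surface to the outlet (both open to atmosphere, surface at rest): v = √(2g·h_out) = √(2·9.8·0.556) = 3.30 m/s.
Continuity keeps v the same throughout the tube; from surface to crest, P_atm + 0 = P_top + ½ρv² + ρg·h_top.
P_top = 102000 − ½·812·3.30² − 812·9.8·2.79 = 75400 Pa.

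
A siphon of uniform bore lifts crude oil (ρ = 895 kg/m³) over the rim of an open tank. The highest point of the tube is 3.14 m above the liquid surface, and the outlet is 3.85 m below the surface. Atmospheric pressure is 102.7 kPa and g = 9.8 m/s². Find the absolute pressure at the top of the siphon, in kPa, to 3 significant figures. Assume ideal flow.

P_top ≈ 41.4 kPa

Bernoulli surface→outlet gives ½v² = g·h_out, so v = √(2·9.8·3.85) = 8.69 m/s.
The bore is uniform, so the speed at the crest is the same v. Bernoulli surface→crest: P_atm = P_top + ½ρv² + ρg·h_top.
P_top = 102700 − ½·895·8.69² − 895·9.8·3.14 = 41400 Pa.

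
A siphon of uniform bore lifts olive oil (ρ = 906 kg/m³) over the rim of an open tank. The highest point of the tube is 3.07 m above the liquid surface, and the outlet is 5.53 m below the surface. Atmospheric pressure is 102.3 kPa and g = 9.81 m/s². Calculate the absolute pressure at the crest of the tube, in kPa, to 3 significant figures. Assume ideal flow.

25.9 kPa

The outlet speed comes from Torricelli: v = √(2g·5.53) = 10.4 m/s.
With constant cross-section the crest speed equals v; applying Bernoulli from the surface up to the crest, P_top = P_atm − ½ρv² − ρg·h_top.
P_top = 102300 − ½·906·10.4² − 906·9.81·3.07 = 25900 Pa.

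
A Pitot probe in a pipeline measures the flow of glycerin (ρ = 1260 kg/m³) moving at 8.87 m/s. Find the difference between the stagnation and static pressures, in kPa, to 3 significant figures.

The dynamic pressure equals the rise in static pressure at the stagnation point: ΔP = ½ρv².
ΔP = ½·1260·8.87² = 49600 Pa.

ΔP = 49.6 kPa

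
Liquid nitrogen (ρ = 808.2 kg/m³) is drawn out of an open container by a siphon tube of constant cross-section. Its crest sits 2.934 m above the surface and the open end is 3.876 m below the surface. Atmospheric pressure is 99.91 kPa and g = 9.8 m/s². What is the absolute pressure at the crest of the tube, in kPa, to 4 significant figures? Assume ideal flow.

45.97 kPa

Bernoulli surface→outlet gives ½v² = g·h_out, so v = √(2·9.8·3.876) = 8.716 m/s.
With constant cross-section the crest speed equals v; applying Bernoulli from the surface up to the crest, P_top = P_atm − ½ρv² − ρg·h_top.
P_top = 99910 − ½·808.2·8.716² − 808.2·9.8·2.934 = 45970 Pa.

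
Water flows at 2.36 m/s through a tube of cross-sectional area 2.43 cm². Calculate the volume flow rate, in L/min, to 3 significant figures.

Q = 34.4 L/min

Q = A·v = 0.000243 m² × 2.36 m/s = 0.000573 m³/s.
Converting: 0.000573 m³/s × 60000 = 34.4 L/min.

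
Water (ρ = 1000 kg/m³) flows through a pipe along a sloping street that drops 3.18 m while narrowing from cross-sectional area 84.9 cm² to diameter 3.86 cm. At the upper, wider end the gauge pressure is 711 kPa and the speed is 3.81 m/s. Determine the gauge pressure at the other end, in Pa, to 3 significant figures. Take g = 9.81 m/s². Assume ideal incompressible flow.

By continuity, v₂ = v₁·A₁/A₂ = 3.81·(84.9/11.7) = 27.6 m/s.
Energy conservation along the streamline gives P₂ = P₁ − ½ρ(v₂² − v₁²) − ρg(h₂ − h₁).
P₂ = 711000 + ½·1000·(3.81² − 27.6²) − 1000·9.81·(−3.18) = 711000 + (-375000) − (-31200) = 367000 Pa.

P₂ ≈ 367000 Pa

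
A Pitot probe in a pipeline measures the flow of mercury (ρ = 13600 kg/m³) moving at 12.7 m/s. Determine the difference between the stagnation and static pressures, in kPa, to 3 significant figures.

At the stagnation point the flow is brought to rest, so Bernoulli gives P_stag − P_static = ½ρv².
ΔP = ½·13600·12.7² = 1100000 Pa.

ΔP ≈ 1100 kPa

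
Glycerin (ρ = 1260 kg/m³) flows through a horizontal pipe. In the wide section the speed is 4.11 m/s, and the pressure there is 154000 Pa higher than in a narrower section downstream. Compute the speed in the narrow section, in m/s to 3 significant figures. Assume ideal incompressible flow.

Along the level pipe P + ½ρv² is conserved, hence v₂² = v₁² + 2(P₁ − P₂)/ρ.
v₂ = √(4.11² + 2·154000/1260) = √(16.9 + 244) = 16.2 m/s.

v₂ ≈ 16.2 m/s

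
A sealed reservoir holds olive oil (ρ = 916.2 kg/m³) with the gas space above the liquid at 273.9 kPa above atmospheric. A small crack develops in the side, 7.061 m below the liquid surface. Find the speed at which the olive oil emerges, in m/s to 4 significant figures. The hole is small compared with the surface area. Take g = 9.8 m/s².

Take point 1 at the surface (v₁ ≈ 0) and point 2 at the hole (at atmospheric pressure). Bernoulli: P₁ + ρg h = P_atm + ½ρv₂².
With P₁ − P_atm = 273900 Pa, v₂ = √(2gh + 2ΔP/ρ) = √(2·9.8·7.061 + 2·273900/916.2) = 27.13 m/s.

27.13 m/s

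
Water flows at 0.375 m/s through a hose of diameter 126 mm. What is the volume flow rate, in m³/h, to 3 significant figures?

Q ≈ 16.8 m³/h

Q = A·v = 0.0125 m² × 0.375 m/s = 0.00468 m³/s.
Converting: 0.00468 m³/s × 3600 = 16.8 m³/h.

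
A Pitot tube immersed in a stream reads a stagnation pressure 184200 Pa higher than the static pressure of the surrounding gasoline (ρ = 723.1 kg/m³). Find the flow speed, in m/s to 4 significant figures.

v = 22.57 m/s

The dynamic pressure equals the rise in static pressure at the stagnation point: ΔP = ½ρv².
v = √(2ΔP/ρ) = √(2·184200/723.1) = 22.57 m/s.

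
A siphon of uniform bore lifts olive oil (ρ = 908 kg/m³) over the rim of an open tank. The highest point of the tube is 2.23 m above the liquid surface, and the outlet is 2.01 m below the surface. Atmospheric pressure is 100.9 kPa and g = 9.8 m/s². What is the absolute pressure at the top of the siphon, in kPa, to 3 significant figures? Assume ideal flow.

P_top = 63.2 kPa

From the surface to the outlet (both open to atmosphere, surface at rest): v = √(2g·h_out) = √(2·9.8·2.01) = 6.28 m/s.
Continuity keeps v the same throughout the tube; from surface to crest, P_atm + 0 = P_top + ½ρv² + ρg·h_top.
P_top = 100900 − ½·908·6.28² − 908·9.8·2.23 = 63200 Pa.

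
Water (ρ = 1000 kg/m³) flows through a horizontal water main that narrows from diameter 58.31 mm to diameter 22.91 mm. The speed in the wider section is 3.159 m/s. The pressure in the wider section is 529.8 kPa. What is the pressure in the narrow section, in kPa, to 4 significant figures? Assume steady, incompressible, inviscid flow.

325.4 kPa

Mass conservation (A₁v₁ = A₂v₂) gives v₂ = 3.159 × 26.70/4.122 = 20.46 m/s.
With no height change, Bernoulli's equation is P₁ + ½ρv₁² = P₂ + ½ρv₂².
P₂ = P₁ − ½ρ(v₂² − v₁²) = 529800 − ½·1000·(20.46² − 3.159²) = 529800 − 204400 = 325400 Pa.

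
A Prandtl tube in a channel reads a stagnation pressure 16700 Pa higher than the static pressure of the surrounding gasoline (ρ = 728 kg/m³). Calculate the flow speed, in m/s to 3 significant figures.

v = 6.77 m/s

At the stagnation point the flow is brought to rest, so Bernoulli gives P_stag − P_static = ½ρv².
v = √(2ΔP/ρ) = √(2·16700/728) = 6.77 m/s.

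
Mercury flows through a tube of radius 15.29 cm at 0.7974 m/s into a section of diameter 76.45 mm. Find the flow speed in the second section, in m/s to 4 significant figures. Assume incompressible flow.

v₂ ≈ 12.76 m/s

Mass conservation (A₁v₁ = A₂v₂) gives v₂ = 0.7974 × 734.5/45.90 = 12.76 m/s.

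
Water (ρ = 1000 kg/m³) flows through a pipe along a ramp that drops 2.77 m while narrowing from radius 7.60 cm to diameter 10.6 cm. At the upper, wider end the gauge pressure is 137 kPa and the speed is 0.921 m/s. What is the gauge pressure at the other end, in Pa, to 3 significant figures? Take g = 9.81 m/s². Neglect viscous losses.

163000 Pa

Mass conservation (A₁v₁ = A₂v₂) gives v₂ = 0.921 × 181/88.2 = 1.89 m/s.
Energy conservation along the streamline gives P₂ = P₁ − ½ρ(v₂² − v₁²) − ρg(h₂ − h₁).
P₂ = 137000 + ½·1000·(0.921² − 1.89²) − 1000·9.81·(−2.77) = 137000 + (-1370) − (-27200) = 163000 Pa.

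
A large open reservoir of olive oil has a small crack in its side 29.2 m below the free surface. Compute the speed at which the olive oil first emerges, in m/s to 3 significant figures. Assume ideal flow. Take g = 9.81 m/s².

With the surface at rest and both surface and jet at atmospheric pressure, Bernoulli gives ρg h = ½ρv², so v = √(2gh) = √(2·9.81·29.2) = 23.9 m/s.

v ≈ 23.9 m/s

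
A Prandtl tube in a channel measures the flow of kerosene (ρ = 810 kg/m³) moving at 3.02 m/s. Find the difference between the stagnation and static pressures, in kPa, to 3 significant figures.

At the stagnation point the flow is brought to rest, so Bernoulli gives P_stag − P_static = ½ρv².
ΔP = ½·810·3.02² = 3690 Pa.

ΔP ≈ 3.69 kPa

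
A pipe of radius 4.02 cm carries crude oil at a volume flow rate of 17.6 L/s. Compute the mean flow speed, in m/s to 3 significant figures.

Q = 17.6 L/s = 0.0176 m³/s.
v = Q/A = 0.0176 / 0.00508 = 3.47 m/s.

3.47 m/s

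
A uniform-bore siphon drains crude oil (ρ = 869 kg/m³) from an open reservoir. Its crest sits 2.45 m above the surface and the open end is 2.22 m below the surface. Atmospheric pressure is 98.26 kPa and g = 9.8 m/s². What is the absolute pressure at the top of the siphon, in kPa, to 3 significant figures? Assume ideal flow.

The outlet speed comes from Torricelli: v = √(2g·2.22) = 6.60 m/s.
Continuity keeps v the same throughout the tube; from surface to crest, P_atm + 0 = P_top + ½ρv² + ρg·h_top.
P_top = 98260 − ½·869·6.60² − 869·9.8·2.45 = 58500 Pa.

P_top ≈ 58.5 kPa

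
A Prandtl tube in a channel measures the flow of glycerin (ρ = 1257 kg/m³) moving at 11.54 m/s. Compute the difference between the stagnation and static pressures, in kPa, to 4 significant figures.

ΔP ≈ 83.70 kPa

At the stagnation point the flow is brought to rest, so Bernoulli gives P_stag − P_static = ½ρv².
ΔP = ½·1257·11.54² = 83700 Pa.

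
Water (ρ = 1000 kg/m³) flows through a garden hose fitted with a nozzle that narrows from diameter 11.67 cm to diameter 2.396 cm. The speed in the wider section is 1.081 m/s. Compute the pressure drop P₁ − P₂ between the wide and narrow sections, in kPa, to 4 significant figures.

ΔP ≈ 328.2 kPa

By continuity, v₂ = v₁·A₁/A₂ = 1.081·(107.0/4.509) = 25.64 m/s.
The pipe is horizontal, so Bernoulli reduces to P₁ + ½ρv₁² = P₂ + ½ρv₂².
P₁ − P₂ = ½·1000·(25.64² − 1.081²) = ½·1000·656.5 = 328200 Pa.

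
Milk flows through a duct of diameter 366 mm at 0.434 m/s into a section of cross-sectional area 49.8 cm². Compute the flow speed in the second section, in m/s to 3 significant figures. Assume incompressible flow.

By continuity, v₂ = v₁·A₁/A₂ = 0.434·(1050/49.8) = 9.17 m/s.

v₂ = 9.17 m/s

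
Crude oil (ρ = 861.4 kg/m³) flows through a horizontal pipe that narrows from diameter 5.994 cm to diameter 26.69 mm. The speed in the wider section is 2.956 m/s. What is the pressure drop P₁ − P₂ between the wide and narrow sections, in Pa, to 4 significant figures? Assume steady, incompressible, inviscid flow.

The volume flow rate is constant, so v₂ = (A₁/A₂)v₁ = (28.22/5.595)·2.956 = 14.91 m/s.
With no height change, Bernoulli's equation is P₁ + ½ρv₁² = P₂ + ½ρv₂².
P₁ − P₂ = ½·861.4·(14.91² − 2.956²) = ½·861.4·213.5 = 91970 Pa.

ΔP ≈ 91970 Pa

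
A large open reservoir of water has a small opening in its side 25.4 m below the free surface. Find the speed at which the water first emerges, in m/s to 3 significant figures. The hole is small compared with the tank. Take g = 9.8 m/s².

Bernoulli from surface to hole (P equal, v_surface ≈ 0): v = √(2gh) = √(2×9.8×25.4) = 22.3 m/s.

v = 22.3 m/s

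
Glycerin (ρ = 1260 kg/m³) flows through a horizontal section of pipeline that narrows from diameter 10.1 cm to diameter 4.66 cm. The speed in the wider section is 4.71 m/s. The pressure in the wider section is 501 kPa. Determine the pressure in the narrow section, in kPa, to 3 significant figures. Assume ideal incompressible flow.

207 kPa

The volume flow rate is constant, so v₂ = (A₁/A₂)v₁ = (80.1/17.1)·4.71 = 22.1 m/s.
The pipe is horizontal, so Bernoulli reduces to P₁ + ½ρv₁² = P₂ + ½ρv₂².
P₂ = P₁ − ½ρ(v₂² − v₁²) = 501000 − ½·1260·(22.1² − 4.71²) = 501000 − 294000 = 207000 Pa.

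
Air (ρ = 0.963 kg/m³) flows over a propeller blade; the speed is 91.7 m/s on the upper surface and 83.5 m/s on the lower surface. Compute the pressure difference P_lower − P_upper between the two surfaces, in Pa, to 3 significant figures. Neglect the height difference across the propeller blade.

With negligible Δh, P + ½ρv² is constant, so P_low − P_up = ½ρ(v_up² − v_low²).
ΔP = ½·0.963·(91.7² − 83.5²) = 692 Pa.

ΔP = 692 Pa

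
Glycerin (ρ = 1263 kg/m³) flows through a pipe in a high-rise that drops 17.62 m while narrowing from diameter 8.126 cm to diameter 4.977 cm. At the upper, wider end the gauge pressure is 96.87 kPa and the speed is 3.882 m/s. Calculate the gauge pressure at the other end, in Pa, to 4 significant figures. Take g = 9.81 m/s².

Mass conservation (A₁v₁ = A₂v₂) gives v₂ = 3.882 × 51.86/19.45 = 10.35 m/s.
Bernoulli: P₁ + ½ρv₁² + ρg h₁ = P₂ + ½ρv₂² + ρg h₂, so P₂ = P₁ + ½ρ(v₁² − v₂²) − ρg(h₂ − h₁).
P₂ = 96870 + ½·1263·(3.882² − 10.35²) − 1263·9.81·(−17.62) = 96870 + (-58110) − (-218300) = 257100 Pa.

P₂ = 257100 Pa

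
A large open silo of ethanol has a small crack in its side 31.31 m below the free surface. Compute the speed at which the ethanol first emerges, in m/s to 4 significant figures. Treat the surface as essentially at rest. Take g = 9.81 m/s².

Torricelli's result v = √(2gh) gives v = √(2·9.81·31.31) = 24.79 m/s.

24.79 m/s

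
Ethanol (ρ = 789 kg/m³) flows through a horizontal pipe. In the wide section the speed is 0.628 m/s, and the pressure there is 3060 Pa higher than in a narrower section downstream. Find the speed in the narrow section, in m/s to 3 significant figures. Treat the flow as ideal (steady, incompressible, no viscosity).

With h₁ = h₂, rearranging Bernoulli gives v₂ = √(v₁² + 2ΔP/ρ).
v₂ = √(0.628² + 2·3060/789) = √(0.394 + 7.76) = 2.86 m/s.

v₂ ≈ 2.86 m/s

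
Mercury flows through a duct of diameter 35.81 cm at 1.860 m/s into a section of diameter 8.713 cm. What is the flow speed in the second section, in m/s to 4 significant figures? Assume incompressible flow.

v₂ ≈ 31.42 m/s

Mass conservation (A₁v₁ = A₂v₂) gives v₂ = 1.860 × 1007/59.62 = 31.42 m/s.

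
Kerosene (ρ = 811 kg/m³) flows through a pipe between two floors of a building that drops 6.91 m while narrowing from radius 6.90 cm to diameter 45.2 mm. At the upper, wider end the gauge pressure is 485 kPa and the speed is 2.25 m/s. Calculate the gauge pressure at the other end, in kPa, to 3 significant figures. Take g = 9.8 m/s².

P₂ ≈ 364 kPa

The volume flow rate is constant, so v₂ = (A₁/A₂)v₁ = (150/16.0)·2.25 = 21.0 m/s.
Energy conservation along the streamline gives P₂ = P₁ − ½ρ(v₂² − v₁²) − ρg(h₂ − h₁).
P₂ = 485000 + ½·811·(2.25² − 21.0²) − 811·9.8·(−6.91) = 485000 + (-176000) − (-54900) = 364000 Pa.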